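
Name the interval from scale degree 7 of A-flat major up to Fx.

augmented seventh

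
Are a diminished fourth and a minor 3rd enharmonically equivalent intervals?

No

A diminished fourth spans 4 semitones; a minor third spans 3.
The spans differ, so they are not enharmonic equivalents.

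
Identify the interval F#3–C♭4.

doubly diminished fifth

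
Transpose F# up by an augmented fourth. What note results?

B#

A fourth above F lands on the letter B.
An augmented fourth spans 6 semitones, so F# moves to pitch class 0. On the letter B that is B#.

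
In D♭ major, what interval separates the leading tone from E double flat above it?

diminished third

The leading tone of Db major is C.
C up to Ebb: letters C→E make it a third; 2 semitones makes it diminished.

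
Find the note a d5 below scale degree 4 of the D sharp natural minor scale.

C##

Scale degree 4 of D# natural minor is G#.
A diminished fifth (6 semitones) below G# lands on the letter C, giving C##.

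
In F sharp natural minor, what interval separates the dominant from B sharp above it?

major seventh

The dominant of F# natural minor is C#.
C# up to B#: letters C→B make it a seventh; 11 semitones makes it major.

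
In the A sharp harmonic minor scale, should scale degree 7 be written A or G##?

Each scale degree takes a distinct letter name. Degree 7 of a scale on A must use the letter G.
G## and A are enharmonically the same pitch, but only G## uses the letter G, so it is the correct spelling here.

G##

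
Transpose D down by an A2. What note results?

Cb

A second below D lands on the letter C.
An augmented second spans 3 semitones, so D moves to pitch class 11. On the letter C that is Cb.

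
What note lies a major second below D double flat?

A second below D lands on the letter C.
A major second spans 2 semitones, so Dbb moves to pitch class 10. On the letter C that is Cbb.

Cbb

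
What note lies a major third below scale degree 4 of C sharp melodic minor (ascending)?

Scale degree 4 of C# melodic minor (ascending) is F#.
A major third (4 semitones) below F# lands on the letter D, giving D.

D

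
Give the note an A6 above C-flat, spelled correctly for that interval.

C up a major sixth is A, so the target letter is A.
From Cb, an augmented sixth is 10 semitones up: A.

A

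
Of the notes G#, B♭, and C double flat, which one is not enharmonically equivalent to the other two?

G#

In 12-tone equal temperament, enharmonic equivalents share a pitch class. G# is pitch class 8; Bb is pitch class 10; Cbb is pitch class 10.
Bb and Cbb share pitch class 10, while G# is pitch class 8.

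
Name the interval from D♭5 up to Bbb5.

minor sixth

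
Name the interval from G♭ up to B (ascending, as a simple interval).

The letter names run G→B, a span of 2 letter steps, so the interval is some kind of third.
Gb to B is 5 semitones. A major third is 4, so 5 makes it augmented.

augmented third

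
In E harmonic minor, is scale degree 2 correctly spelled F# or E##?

Each scale degree takes a distinct letter name. Degree 2 of a scale on E must use the letter F.
F# and E## are enharmonically the same pitch, but only F# uses the letter F, so it is the correct spelling here.

F#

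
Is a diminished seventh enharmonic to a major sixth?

A diminished seventh spans 9 semitones; a major sixth spans 9.
They are enharmonically equivalent.

Yes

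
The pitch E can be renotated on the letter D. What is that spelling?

D##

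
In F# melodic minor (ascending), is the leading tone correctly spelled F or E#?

Each scale degree takes a distinct letter name. Degree 7 of a scale on F must use the letter E.
E# and F are enharmonically the same pitch, but only E# uses the letter E, so it is the correct spelling here.

E#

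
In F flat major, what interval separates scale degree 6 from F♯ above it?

augmented third

Scale degree 6 of Fb major is Db.
Db up to F#: letters D→F make it a third; 5 semitones makes it augmented.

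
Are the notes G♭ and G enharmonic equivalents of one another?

No

Two spellings are enharmonically equivalent only if they share a pitch class.
Here Gb → 6, G → 7; 6 ≠ 7, so they are not.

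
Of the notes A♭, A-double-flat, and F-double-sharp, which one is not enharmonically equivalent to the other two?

Ab

In 12-tone equal temperament, enharmonic equivalents share a pitch class. Ab is pitch class 8; Abb is pitch class 7; F## is pitch class 7.
Abb and F## share pitch class 7, while Ab is pitch class 8.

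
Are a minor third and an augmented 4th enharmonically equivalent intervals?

A minor third spans 3 semitones; an augmented fourth spans 6.
The spans differ, so they are not enharmonic equivalents.

No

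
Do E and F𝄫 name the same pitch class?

No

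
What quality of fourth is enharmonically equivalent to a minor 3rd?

A minor third spans 3 semitones.
A fourth spanning 3 semitones is doubly diminished (the perfect fourth is 5).

doubly diminished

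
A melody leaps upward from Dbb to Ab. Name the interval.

Counting letters D–E–F–G–A gives a fifth.
Dbb→Ab = 8 semitones, 1 wider than the perfect fifth (7), so augmented.

augmented fifth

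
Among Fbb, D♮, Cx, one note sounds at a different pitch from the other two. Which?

Fbb

In 12-tone equal temperament, enharmonic equivalents share a pitch class. Fbb is pitch class 3; D is pitch class 2; C## is pitch class 2.
D and C## share pitch class 2, while Fbb is pitch class 3.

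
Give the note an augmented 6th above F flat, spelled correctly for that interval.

D

F up a major sixth is D, so the target letter is D.
From Fb, an augmented sixth is 10 semitones up: D.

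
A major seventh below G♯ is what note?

A seventh below G lands on the letter A.
A major seventh spans 11 semitones, so G# moves to pitch class 9. On the letter A that is A.

A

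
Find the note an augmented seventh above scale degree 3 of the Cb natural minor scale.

D

Scale degree 3 of Cb natural minor is Ebb.
An augmented seventh (12 semitones) above Ebb lands on the letter D, giving D.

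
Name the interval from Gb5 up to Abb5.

minor second

Counting letters G–A gives a second.
Gb→Abb = 1 semitone, 1 narrower than the major second (2), so minor.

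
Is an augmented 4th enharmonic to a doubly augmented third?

An augmented fourth spans 6 semitones; a doubly augmented third spans 6.
They are enharmonically equivalent.

Yes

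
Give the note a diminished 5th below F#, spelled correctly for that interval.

B#

A fifth below F lands on the letter B.
A diminished fifth spans 6 semitones, so F# moves to pitch class 0. On the letter B that is B#.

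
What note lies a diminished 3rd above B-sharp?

D

B up a major third is D#, so the target letter is D.
From B#, a diminished third is 2 semitones up: D.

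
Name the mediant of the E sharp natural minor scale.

G#

The E# natural minor scale runs E# F## G# A# B# C# D#.
Degree 3 is G#.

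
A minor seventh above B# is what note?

A#

B up a major seventh is A#, so the target letter is A.
From B#, a minor seventh is 10 semitones up: A#.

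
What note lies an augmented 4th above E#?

E up a perfect fourth is A, so the target letter is A.
From E#, an augmented fourth is 6 semitones up: A##.

A##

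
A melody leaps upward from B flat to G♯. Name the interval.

augmented sixth

The letter names run B→G, a span of 5 letter steps, so the interval is some kind of sixth.
Bb to G# is 10 semitones. A major sixth is 9, so 10 makes it augmented.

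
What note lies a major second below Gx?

F##

G down a major second is F, so the target letter is F.
From G##, a major second is 2 semitones down: F##.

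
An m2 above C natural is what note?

Db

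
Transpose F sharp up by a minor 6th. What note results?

D

F up a major sixth is D, so the target letter is D.
From F#, a minor sixth is 8 semitones up: D.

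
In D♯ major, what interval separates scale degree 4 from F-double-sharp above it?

Scale degree 4 of D# major is G#.
G# up to F##: letters G→F make it a seventh; 11 semitones makes it major.

major seventh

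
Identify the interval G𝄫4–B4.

Counting letters G–A–B gives a third.
Gbb→B = 6 semitones, 2 wider than the major third (4), so doubly augmented.

doubly augmented third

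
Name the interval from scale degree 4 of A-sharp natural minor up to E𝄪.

Scale degree 4 of A# natural minor is D#.
D# up to E##: letters D→E make it a second; 3 semitones makes it augmented.

augmented second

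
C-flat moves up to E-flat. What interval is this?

Counting letters C–D–E gives a third.
Cb→Eb = 4 semitones, exactly the major third.

major third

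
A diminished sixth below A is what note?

A sixth below A lands on the letter C.
A diminished sixth spans 7 semitones, so A moves to pitch class 2. On the letter C that is C##.

C##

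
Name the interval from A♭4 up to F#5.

augmented sixth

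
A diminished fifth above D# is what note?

A

A fifth above D lands on the letter A.
A diminished fifth spans 6 semitones, so D# moves to pitch class 9. On the letter A that is A.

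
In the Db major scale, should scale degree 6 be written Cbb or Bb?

Bb

Each scale degree takes a distinct letter name. Degree 6 of a scale on D must use the letter B.
Bb and Cbb are enharmonically the same pitch, but only Bb uses the letter B, so it is the correct spelling here.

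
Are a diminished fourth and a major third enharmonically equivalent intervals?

A diminished fourth spans 4 semitones; a major third spans 4.
They are enharmonically equivalent.

Yes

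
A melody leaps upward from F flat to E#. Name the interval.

doubly augmented seventh

The letter names run F→E, a span of 6 letter steps, so the interval is some kind of seventh.
Fb to E# is 13 semitones. A major seventh is 11, so 13 makes it doubly augmented.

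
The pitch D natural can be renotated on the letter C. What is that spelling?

C##

Plain C sits 2 semitones below D, so on the letter C the same pitch needs a double sharp: C##.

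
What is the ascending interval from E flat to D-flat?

minor seventh

Counting letters E–F–G–A–B–C–D gives a seventh.
Eb→Db = 10 semitones, 1 narrower than the major seventh (11), so minor.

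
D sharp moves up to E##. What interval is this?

augmented second

The letter names run D→E, a span of 1 letter step, so the interval is some kind of second.
D# to E## is 3 semitones. A major second is 2, so 3 makes it augmented.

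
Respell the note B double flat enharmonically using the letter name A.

Plain A sits at the same pitch as Bbb, so on the letter A the same pitch needs a natural: A.

A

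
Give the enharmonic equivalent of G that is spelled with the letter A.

Abb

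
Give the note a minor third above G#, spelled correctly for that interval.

A third above G lands on the letter B.
A minor third spans 3 semitones, so G# moves to pitch class 11. On the letter B that is B.

B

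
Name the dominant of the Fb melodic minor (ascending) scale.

Degree 5 takes the letter 4 steps above F, which is C.
In melodic minor (ascending), degree 5 sits 7 semitones above the tonic. Fb + 7 semitones is pitch class 11, spelled on C as Cb.

Cb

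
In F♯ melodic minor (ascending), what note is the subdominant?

The F# melodic minor (ascending) scale runs F# G# A B C# D# E#.
Degree 4 is B.

B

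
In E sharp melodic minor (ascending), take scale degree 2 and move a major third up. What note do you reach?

A##

Scale degree 2 of E# melodic minor (ascending) is F##.
A major third (4 semitones) above F## lands on the letter A, giving A##.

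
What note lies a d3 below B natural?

G##

B down a major third is G, so the target letter is G.
From B, a diminished third is 2 semitones down: G##.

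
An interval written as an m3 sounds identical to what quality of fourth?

doubly diminished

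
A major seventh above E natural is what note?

E up a major seventh is D#, so the target letter is D.
From E, a major seventh is 11 semitones up: D#.

D#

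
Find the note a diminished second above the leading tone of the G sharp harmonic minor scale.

G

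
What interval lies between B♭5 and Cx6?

doubly augmented second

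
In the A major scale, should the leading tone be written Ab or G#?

G#

Each scale degree takes a distinct letter name. Degree 7 of a scale on A must use the letter G.
G# and Ab are enharmonically the same pitch, but only G# uses the letter G, so it is the correct spelling here.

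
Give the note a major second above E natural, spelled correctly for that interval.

F#

A second above E lands on the letter F.
A major second spans 2 semitones, so E moves to pitch class 6. On the letter F that is F#.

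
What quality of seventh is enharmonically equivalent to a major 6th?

A major sixth spans 9 semitones.
A seventh spanning 9 semitones is diminished (the major seventh is 11).

diminished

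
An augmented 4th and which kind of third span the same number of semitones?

doubly augmented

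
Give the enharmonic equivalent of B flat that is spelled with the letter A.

A#

Bb is pitch class 10. The letter A alone is pitch class 9.
To reach pitch class 10 from A requires an offset of +1 semitone, i.e. sharp: A#.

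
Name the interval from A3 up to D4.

The letter names run A→D, a span of 3 letter steps, so the interval is some kind of fourth.
A to D is 5 semitones. A perfect fourth is 5, so 5 makes it perfect.

perfect fourth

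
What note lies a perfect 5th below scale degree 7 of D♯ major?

Scale degree 7 of D# major is C##.
A perfect fifth (7 semitones) below C## lands on the letter F, giving F##.

F##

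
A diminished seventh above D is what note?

Cb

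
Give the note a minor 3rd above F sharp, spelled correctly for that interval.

A

F up a major third is A, so the target letter is A.
From F#, a minor third is 3 semitones up: A.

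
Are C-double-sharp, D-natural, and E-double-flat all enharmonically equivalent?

Yes

C## is pitch class 2; D is pitch class 2; Ebb is pitch class 2.
All spellings map to pitch class 2, so they are enharmonically equivalent.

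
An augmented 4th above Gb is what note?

C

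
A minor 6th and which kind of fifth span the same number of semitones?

augmented

A minor sixth spans 8 semitones.
A fifth spanning 8 semitones is augmented (the perfect fifth is 7).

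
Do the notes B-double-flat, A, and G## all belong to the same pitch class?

Bbb is pitch class 9; A is pitch class 9; G## is pitch class 9.
All spellings map to pitch class 9, so they are enharmonically equivalent.

Yes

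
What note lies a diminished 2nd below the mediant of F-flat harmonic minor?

G

The mediant of Fb harmonic minor is Abb.
A diminished second (0 semitones) below Abb lands on the letter G, giving G.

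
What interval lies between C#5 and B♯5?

The letter names run C→B, a span of 6 letter steps, so the interval is some kind of seventh.
C# to B# is 11 semitones. A major seventh is 11, so 11 makes it major.

major seventh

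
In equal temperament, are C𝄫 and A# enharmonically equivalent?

Yes

Cbb is pitch class 10; A# is pitch class 10.
All spellings map to pitch class 10, so they are enharmonically equivalent.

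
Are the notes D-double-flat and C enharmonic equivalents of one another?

Yes

Dbb = pitch class 0 and C = pitch class 0 — the same pitch class, so they are enharmonic equivalents.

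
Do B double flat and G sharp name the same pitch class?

Two spellings are enharmonically equivalent only if they share a pitch class.
Here Bbb → 9, G# → 8; 8 ≠ 9, so they are not.

No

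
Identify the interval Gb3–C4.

augmented fourth

Counting letters G–A–B–C gives a fourth.
Gb→C = 6 semitones, 1 wider than the perfect fourth (5), so augmented.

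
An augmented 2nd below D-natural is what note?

Cb

D down a major second is C, so the target letter is C.
From D, an augmented second is 3 semitones down: Cb.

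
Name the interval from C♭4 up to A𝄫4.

The letter names run C→A, a span of 5 letter steps, so the interval is some kind of sixth.
Cb to Abb is 8 semitones. A major sixth is 9, so 8 makes it minor.

minor sixth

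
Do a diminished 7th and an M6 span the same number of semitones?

Yes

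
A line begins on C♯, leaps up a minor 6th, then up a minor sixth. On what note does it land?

F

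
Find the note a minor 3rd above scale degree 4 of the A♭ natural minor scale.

Fb

Scale degree 4 of Ab natural minor is Db.
A minor third (3 semitones) above Db lands on the letter F, giving Fb.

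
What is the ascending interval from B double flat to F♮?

The letter names run B→F, a span of 4 letter steps, so the interval is some kind of fifth.
Bbb to F is 8 semitones. A perfect fifth is 7, so 8 makes it augmented.

augmented fifth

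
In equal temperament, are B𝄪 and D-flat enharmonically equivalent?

Yes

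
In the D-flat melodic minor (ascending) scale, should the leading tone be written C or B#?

C

Each scale degree takes a distinct letter name. Degree 7 of a scale on D must use the letter C.
C and B# are enharmonically the same pitch, but only C uses the letter C, so it is the correct spelling here.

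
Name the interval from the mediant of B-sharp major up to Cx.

minor seventh

The mediant of B# major is D##.
D## up to C##: letters D→C make it a seventh; 10 semitones makes it minor.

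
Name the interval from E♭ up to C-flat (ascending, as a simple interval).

minor sixth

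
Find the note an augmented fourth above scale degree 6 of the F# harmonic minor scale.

G#

Scale degree 6 of F# harmonic minor is D.
An augmented fourth (6 semitones) above D lands on the letter G, giving G#.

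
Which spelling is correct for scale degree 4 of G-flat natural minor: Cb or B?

Cb

Each scale degree takes a distinct letter name. Degree 4 of a scale on G must use the letter C.
Cb and B are enharmonically the same pitch, but only Cb uses the letter C, so it is the correct spelling here.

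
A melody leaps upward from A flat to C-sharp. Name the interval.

Counting letters A–B–C gives a third.
Ab→C# = 5 semitones, 1 wider than the major third (4), so augmented.

augmented third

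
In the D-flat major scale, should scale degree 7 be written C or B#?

Each scale degree takes a distinct letter name. Degree 7 of a scale on D must use the letter C.
C and B# are enharmonically the same pitch, but only C uses the letter C, so it is the correct spelling here.

C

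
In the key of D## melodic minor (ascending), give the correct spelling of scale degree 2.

E##

Degree 2 takes the letter 1 step above D, which is E.
In melodic minor (ascending), degree 2 sits 2 semitones above the tonic. D## + 2 semitones is pitch class 6, spelled on E as E##.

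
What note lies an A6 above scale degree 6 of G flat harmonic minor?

C

Scale degree 6 of Gb harmonic minor is Ebb.
An augmented sixth (10 semitones) above Ebb lands on the letter C, giving C.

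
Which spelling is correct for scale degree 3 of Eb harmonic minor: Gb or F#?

Gb

Each scale degree takes a distinct letter name. Degree 3 of a scale on E must use the letter G.
Gb and F# are enharmonically the same pitch, but only Gb uses the letter G, so it is the correct spelling here.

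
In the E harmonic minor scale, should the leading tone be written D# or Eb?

Each scale degree takes a distinct letter name. Degree 7 of a scale on E must use the letter D.
D# and Eb are enharmonically the same pitch, but only D# uses the letter D, so it is the correct spelling here.

D#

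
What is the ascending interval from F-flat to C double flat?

The letter names run F→C, a span of 4 letter steps, so the interval is some kind of fifth.
Fb to Cbb is 6 semitones. A perfect fifth is 7, so 6 makes it diminished.

diminished fifth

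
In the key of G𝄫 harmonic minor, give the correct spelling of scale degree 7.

Fb

Degree 7 takes the letter 6 steps above G, which is F.
In harmonic minor, degree 7 sits 11 semitones above the tonic. Gbb + 11 semitones is pitch class 4, spelled on F as Fb.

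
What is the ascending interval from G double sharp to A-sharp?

minor second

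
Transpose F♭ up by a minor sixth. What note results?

F up a major sixth is D, so the target letter is D.
From Fb, a minor sixth is 8 semitones up: Dbb.

Dbb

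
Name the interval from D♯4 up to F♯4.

The letter names run D→F, a span of 2 letter steps, so the interval is some kind of third.
D# to F# is 3 semitones. A major third is 4, so 3 makes it minor.

minor third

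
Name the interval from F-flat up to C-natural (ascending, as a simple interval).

augmented fifth

The letter names run F→C, a span of 4 letter steps, so the interval is some kind of fifth.
Fb to C is 8 semitones. A perfect fifth is 7, so 8 makes it augmented.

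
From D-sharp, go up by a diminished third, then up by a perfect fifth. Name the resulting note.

A diminished third up from D# is F (letter F, 2 semitones up).
A perfect fifth up from F is C (letter C, 7 semitones up).

C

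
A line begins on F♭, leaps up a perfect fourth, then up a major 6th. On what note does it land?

A perfect fourth up from Fb is Bbb (letter B, 5 semitones up).
A major sixth up from Bbb is Gb (letter G, 9 semitones up).

Gb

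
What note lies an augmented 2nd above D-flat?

A second above D lands on the letter E.
An augmented second spans 3 semitones, so Db moves to pitch class 4. On the letter E that is E.

E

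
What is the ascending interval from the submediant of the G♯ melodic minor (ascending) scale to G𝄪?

major third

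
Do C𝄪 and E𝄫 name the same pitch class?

Yes

C## = pitch class 2 and Ebb = pitch class 2 — the same pitch class, so they are enharmonic equivalents.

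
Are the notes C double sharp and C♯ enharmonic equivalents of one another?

No

C## is pitch class 2; C# is pitch class 1.
The pitch classes differ (2 vs. 1), so they are not enharmonic equivalents.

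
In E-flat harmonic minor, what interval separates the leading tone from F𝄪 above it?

The leading tone of Eb harmonic minor is D.
D up to F##: letters D→F make it a third; 5 semitones makes it augmented.

augmented third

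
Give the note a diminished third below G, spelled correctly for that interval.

A third below G lands on the letter E.
A diminished third spans 2 semitones, so G moves to pitch class 5. On the letter E that is E#.

E#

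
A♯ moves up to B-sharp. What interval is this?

major second

The letter names run A→B, a span of 1 letter step, so the interval is some kind of second.
A# to B# is 2 semitones. A major second is 2, so 2 makes it major.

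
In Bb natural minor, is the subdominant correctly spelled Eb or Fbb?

Each scale degree takes a distinct letter name. Degree 4 of a scale on B must use the letter E.
Eb and Fbb are enharmonically the same pitch, but only Eb uses the letter E, so it is the correct spelling here.

Eb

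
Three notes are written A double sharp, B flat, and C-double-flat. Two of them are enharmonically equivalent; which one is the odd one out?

A##

In 12-tone equal temperament, enharmonic equivalents share a pitch class. A## is pitch class 11; Bb is pitch class 10; Cbb is pitch class 10.
Bb and Cbb share pitch class 10, while A## is pitch class 11.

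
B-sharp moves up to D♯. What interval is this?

minor third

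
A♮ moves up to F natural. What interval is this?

minor sixth

The letter names run A→F, a span of 5 letter steps, so the interval is some kind of sixth.
A to F is 8 semitones. A major sixth is 9, so 8 makes it minor.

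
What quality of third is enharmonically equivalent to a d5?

doubly augmented

A diminished fifth spans 6 semitones.
A third spanning 6 semitones is doubly augmented (the major third is 4).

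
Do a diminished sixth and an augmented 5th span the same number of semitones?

A diminished sixth spans 7 semitones; an augmented fifth spans 8.
The spans differ, so they are not enharmonic equivalents.

No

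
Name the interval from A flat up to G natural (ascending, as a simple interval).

major seventh

Counting letters A–B–C–D–E–F–G gives a seventh.
Ab→G = 11 semitones, exactly the major seventh.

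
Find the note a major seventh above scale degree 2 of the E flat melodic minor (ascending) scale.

E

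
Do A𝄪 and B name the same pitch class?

A## is pitch class 11; B is pitch class 11.
All spellings map to pitch class 11, so they are enharmonically equivalent.

Yes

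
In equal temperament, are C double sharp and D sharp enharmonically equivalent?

No

C## is pitch class 2; D# is pitch class 3.
The pitch classes differ (2 vs. 3), so they are not enharmonic equivalents.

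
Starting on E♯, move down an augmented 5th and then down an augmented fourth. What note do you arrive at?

Eb

An augmented fifth down from E# is A (letter A, 8 semitones down).
An augmented fourth down from A is Eb (letter E, 6 semitones down).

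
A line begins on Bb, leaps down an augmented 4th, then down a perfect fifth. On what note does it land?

Bbb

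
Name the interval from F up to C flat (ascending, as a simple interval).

diminished fifth

The letter names run F→C, a span of 4 letter steps, so the interval is some kind of fifth.
F to Cb is 6 semitones. A perfect fifth is 7, so 6 makes it diminished.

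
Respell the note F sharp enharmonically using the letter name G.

Gb

F# is pitch class 6. The letter G alone is pitch class 7.
To reach pitch class 6 from G requires an offset of -1 semitone, i.e. flat: Gb.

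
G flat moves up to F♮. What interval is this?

Counting letters G–A–B–C–D–E–F gives a seventh.
Gb→F = 11 semitones, exactly the major seventh.

major seventh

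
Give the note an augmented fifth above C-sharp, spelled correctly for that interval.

G##

C up a perfect fifth is G, so the target letter is G.
From C#, an augmented fifth is 8 semitones up: G##.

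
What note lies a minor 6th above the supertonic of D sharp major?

The supertonic of D# major is E#.
A minor sixth (8 semitones) above E# lands on the letter C, giving C#.

C#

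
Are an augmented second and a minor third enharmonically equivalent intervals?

An augmented second spans 3 semitones; a minor third spans 3.
They are enharmonically equivalent.

Yes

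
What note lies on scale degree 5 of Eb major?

Bb

Degree 5 takes the letter 4 steps above E, which is B.
In major, degree 5 sits 7 semitones above the tonic. Eb + 7 semitones is pitch class 10, spelled on B as Bb.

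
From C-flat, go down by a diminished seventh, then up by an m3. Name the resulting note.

A diminished seventh down from Cb is D (letter D, 9 semitones down).
A minor third up from D is F (letter F, 3 semitones up).

F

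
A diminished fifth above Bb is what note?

Fb

A fifth above B lands on the letter F.
A diminished fifth spans 6 semitones, so Bb moves to pitch class 4. On the letter F that is Fb.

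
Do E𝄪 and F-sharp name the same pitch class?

Yes

E## is pitch class 6; F# is pitch class 6.
All spellings map to pitch class 6, so they are enharmonically equivalent.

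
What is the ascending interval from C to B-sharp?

augmented seventh

Counting letters C–D–E–F–G–A–B gives a seventh.
C→B# = 12 semitones, 1 wider than the major seventh (11), so augmented.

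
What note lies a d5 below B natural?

B down a perfect fifth is E, so the target letter is E.
From B, a diminished fifth is 6 semitones down: E#.

E#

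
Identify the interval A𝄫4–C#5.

doubly augmented third

The letter names run A→C, a span of 2 letter steps, so the interval is some kind of third.
Abb to C# is 6 semitones. A major third is 4, so 6 makes it doubly augmented.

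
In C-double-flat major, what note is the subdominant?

Fbb

Degree 4 takes the letter 3 steps above C, which is F.
In major, degree 4 sits 5 semitones above the tonic. Cbb + 5 semitones is pitch class 3, spelled on F as Fbb.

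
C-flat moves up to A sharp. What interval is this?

The letter names run C→A, a span of 5 letter steps, so the interval is some kind of sixth.
Cb to A# is 11 semitones. A major sixth is 9, so 11 makes it doubly augmented.

doubly augmented sixth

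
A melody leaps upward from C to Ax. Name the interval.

doubly augmented sixth

Counting letters C–D–E–F–G–A gives a sixth.
C→A## = 11 semitones, 2 wider than the major sixth (9), so doubly augmented.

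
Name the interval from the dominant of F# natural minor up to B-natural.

The dominant of F# natural minor is C#.
C# up to B: letters C→B make it a seventh; 10 semitones makes it minor.

minor seventh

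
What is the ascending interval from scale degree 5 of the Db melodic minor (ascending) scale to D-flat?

perfect fourth

Scale degree 5 of Db melodic minor (ascending) is Ab.
Ab up to Db: letters A→D make it a fourth; 5 semitones makes it perfect.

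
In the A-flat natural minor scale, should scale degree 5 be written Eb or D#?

Eb

Each scale degree takes a distinct letter name. Degree 5 of a scale on A must use the letter E.
Eb and D# are enharmonically the same pitch, but only Eb uses the letter E, so it is the correct spelling here.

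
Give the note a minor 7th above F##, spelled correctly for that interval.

E#

A seventh above F lands on the letter E.
A minor seventh spans 10 semitones, so F## moves to pitch class 5. On the letter E that is E#.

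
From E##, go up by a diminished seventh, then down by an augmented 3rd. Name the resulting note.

A diminished seventh up from E## is D# (letter D, 9 semitones up).
An augmented third down from D# is Bb (letter B, 5 semitones down).

Bb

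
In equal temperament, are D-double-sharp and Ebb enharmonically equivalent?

D## is pitch class 4; Ebb is pitch class 2.
The pitch classes differ (4 vs. 2), so they are not enharmonic equivalents.

No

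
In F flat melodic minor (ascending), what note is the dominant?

The Fb melodic minor (ascending) scale runs Fb Gb Abb Bbb Cb Db Eb.
Degree 5 is Cb.

Cb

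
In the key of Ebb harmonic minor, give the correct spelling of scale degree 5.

Degree 5 takes the letter 4 steps above E, which is B.
In harmonic minor, degree 5 sits 7 semitones above the tonic. Ebb + 7 semitones is pitch class 9, spelled on B as Bbb.

Bbb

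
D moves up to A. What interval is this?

The letter names run D→A, a span of 4 letter steps, so the interval is some kind of fifth.
D to A is 7 semitones. A perfect fifth is 7, so 7 makes it perfect.

perfect fifth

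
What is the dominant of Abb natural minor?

The Abb natural minor scale runs Abb Bbb Cbb Dbb Ebb Fbb Gbb.
Degree 5 is Ebb.

Ebb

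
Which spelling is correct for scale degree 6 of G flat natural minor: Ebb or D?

Each scale degree takes a distinct letter name. Degree 6 of a scale on G must use the letter E.
Ebb and D are enharmonically the same pitch, but only Ebb uses the letter E, so it is the correct spelling here.

Ebb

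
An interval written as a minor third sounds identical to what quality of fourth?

doubly diminished

A minor third spans 3 semitones.
A fourth spanning 3 semitones is doubly diminished (the perfect fourth is 5).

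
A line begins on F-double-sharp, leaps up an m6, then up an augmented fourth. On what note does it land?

G##

A minor sixth up from F## is D# (letter D, 8 semitones up).
An augmented fourth up from D# is G## (letter G, 6 semitones up).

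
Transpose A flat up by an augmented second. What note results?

A second above A lands on the letter B.
An augmented second spans 3 semitones, so Ab moves to pitch class 11. On the letter B that is B.

B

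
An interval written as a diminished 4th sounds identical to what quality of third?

A diminished fourth spans 4 semitones.
A third spanning 4 semitones is major (the major third is 4).

major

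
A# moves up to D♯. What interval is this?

perfect fourth

The letter names run A→D, a span of 3 letter steps, so the interval is some kind of fourth.
A# to D# is 5 semitones. A perfect fourth is 5, so 5 makes it perfect.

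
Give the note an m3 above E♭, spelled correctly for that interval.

Gb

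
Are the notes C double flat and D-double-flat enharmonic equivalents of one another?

No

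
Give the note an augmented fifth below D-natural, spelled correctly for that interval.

D down a perfect fifth is G, so the target letter is G.
From D, an augmented fifth is 8 semitones down: Gb.

Gb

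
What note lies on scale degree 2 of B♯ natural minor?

The B# natural minor scale runs B# C## D# E# F## G# A#.
Degree 2 is C##.

C##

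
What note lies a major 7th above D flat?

C

A seventh above D lands on the letter C.
A major seventh spans 11 semitones, so Db moves to pitch class 0. On the letter C that is C.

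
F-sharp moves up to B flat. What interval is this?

diminished fourth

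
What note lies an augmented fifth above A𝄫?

A up a perfect fifth is E, so the target letter is E.
From Abb, an augmented fifth is 8 semitones up: Eb.

Eb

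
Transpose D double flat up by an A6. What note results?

Bb

D up a major sixth is B, so the target letter is B.
From Dbb, an augmented sixth is 10 semitones up: Bb.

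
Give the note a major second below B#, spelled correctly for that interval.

B down a major second is A, so the target letter is A.
From B#, a major second is 2 semitones down: A#.

A#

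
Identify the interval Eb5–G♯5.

augmented third

The letter names run E→G, a span of 2 letter steps, so the interval is some kind of third.
Eb to G# is 5 semitones. A major third is 4, so 5 makes it augmented.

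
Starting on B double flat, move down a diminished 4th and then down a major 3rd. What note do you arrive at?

A diminished fourth down from Bbb is F (letter F, 4 semitones down).
A major third down from F is Db (letter D, 4 semitones down).

Db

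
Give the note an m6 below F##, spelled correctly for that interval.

F down a major sixth is Ab, so the target letter is A.
From F##, a minor sixth is 8 semitones down: A##.

A##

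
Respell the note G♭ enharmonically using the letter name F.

Gb is pitch class 6. The letter F alone is pitch class 5.
To reach pitch class 6 from F requires an offset of +1 semitone, i.e. sharp: F#.

F#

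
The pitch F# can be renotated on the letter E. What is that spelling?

E##

Plain E sits 2 semitones below F#, so on the letter E the same pitch needs a double sharp: E##.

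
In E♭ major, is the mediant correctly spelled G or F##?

G

Each scale degree takes a distinct letter name. Degree 3 of a scale on E must use the letter G.
G and F## are enharmonically the same pitch, but only G uses the letter G, so it is the correct spelling here.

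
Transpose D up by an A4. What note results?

G#

A fourth above D lands on the letter G.
An augmented fourth spans 6 semitones, so D moves to pitch class 8. On the letter G that is G#.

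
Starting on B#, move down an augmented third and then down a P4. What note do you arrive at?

An augmented third down from B# is G (letter G, 5 semitones down).
A perfect fourth down from G is D (letter D, 5 semitones down).

D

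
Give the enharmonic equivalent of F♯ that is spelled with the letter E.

E##

Plain E sits 2 semitones below F#, so on the letter E the same pitch needs a double sharp: E##.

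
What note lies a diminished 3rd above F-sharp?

Ab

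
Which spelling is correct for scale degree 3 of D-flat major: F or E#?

Each scale degree takes a distinct letter name. Degree 3 of a scale on D must use the letter F.
F and E# are enharmonically the same pitch, but only F uses the letter F, so it is the correct spelling here.

F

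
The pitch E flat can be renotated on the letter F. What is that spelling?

Fbb

Eb is pitch class 3. The letter F alone is pitch class 5.
To reach pitch class 3 from F requires an offset of -2 semitones, i.e. double flat: Fbb.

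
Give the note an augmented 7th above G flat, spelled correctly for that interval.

F#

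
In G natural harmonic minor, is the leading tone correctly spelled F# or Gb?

Each scale degree takes a distinct letter name. Degree 7 of a scale on G must use the letter F.
F# and Gb are enharmonically the same pitch, but only F# uses the letter F, so it is the correct spelling here.

F#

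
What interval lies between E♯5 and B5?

diminished fifth

Counting letters E–F–G–A–B gives a fifth.
E#→B = 6 semitones, 1 narrower than the perfect fifth (7), so diminished.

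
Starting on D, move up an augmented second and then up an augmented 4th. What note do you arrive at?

A##

An augmented second up from D is E# (letter E, 3 semitones up).
An augmented fourth up from E# is A## (letter A, 6 semitones up).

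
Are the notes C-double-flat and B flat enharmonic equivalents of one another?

Cbb = pitch class 10 and Bb = pitch class 10 — the same pitch class, so they are enharmonic equivalents.

Yes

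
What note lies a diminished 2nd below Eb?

D#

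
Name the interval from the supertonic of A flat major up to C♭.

The supertonic of Ab major is Bb.
Bb up to Cb: letters B→C make it a second; 1 semitone makes it minor.

minor second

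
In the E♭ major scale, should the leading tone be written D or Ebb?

Each scale degree takes a distinct letter name. Degree 7 of a scale on E must use the letter D.
D and Ebb are enharmonically the same pitch, but only D uses the letter D, so it is the correct spelling here.

D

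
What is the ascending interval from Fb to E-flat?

major seventh

The letter names run F→E, a span of 6 letter steps, so the interval is some kind of seventh.
Fb to Eb is 11 semitones. A major seventh is 11, so 11 makes it major.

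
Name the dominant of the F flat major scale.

Cb

The Fb major scale runs Fb Gb Ab Bbb Cb Db Eb.
Degree 5 is Cb.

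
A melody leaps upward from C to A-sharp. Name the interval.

Counting letters C–D–E–F–G–A gives a sixth.
C→A# = 10 semitones, 1 wider than the major sixth (9), so augmented.

augmented sixth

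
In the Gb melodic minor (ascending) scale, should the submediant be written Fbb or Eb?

Each scale degree takes a distinct letter name. Degree 6 of a scale on G must use the letter E.
Eb and Fbb are enharmonically the same pitch, but only Eb uses the letter E, so it is the correct spelling here.

Eb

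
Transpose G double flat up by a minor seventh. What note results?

Fbb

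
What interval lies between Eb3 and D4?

Counting letters E–F–G–A–B–C–D gives a seventh.
Eb→D = 11 semitones, exactly the major seventh.

major seventh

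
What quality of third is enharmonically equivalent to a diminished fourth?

major

A diminished fourth spans 4 semitones.
A third spanning 4 semitones is major (the major third is 4).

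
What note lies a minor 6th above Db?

D up a major sixth is B, so the target letter is B.
From Db, a minor sixth is 8 semitones up: Bbb.

Bbb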